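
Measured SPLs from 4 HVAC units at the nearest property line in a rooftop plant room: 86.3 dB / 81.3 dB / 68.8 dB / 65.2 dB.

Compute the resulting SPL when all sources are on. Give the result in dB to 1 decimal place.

Σ 10^(Lᵢ/10) = 5.724e+08.
L_total = 10·log₁₀(5.724e+08) = 87.6 dB.

87.6 dB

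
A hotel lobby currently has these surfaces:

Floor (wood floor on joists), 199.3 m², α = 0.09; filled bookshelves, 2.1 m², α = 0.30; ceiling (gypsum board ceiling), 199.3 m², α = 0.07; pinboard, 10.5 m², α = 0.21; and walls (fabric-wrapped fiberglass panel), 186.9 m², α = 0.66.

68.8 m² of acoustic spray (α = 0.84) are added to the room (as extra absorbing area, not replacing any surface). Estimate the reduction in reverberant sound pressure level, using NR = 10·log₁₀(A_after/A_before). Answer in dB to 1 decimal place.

Equivalent absorption area: A_before = 199.3*0.09 + 2.1*0.30 + 199.3*0.07 + 10.5*0.21 + 186.9*0.66 = 158.077 m².
Treatment contributes 68.8·0.84 = 57.792 sabins.
A_after = 158.077 + 57.792 = 215.869 sabins.
Reduction = 10 log₁₀(A_after/A_before) = 10 log₁₀(1.3656) = 1.4 dB.

1.4 dB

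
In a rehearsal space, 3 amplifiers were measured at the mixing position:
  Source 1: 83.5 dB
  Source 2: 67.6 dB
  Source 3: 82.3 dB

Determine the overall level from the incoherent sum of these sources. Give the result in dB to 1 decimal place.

86.0 dB

Σ 10^(Lᵢ/10) = 3.995e+08.
Combined level = 10 log₁₀(3.995e+08) = 86.0 dB.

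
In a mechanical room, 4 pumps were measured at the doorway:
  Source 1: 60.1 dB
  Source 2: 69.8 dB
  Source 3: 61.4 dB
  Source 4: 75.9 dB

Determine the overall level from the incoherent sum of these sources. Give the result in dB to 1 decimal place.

Sum in the linear (power) domain: Σ 10^(Lᵢ/10) = 10^(60.1/10) + 10^(69.8/10) + 10^(61.4/10) + 10^(75.9/10) = 5.086e+07.
Combined level = 10 log₁₀(5.086e+07) = 77.1 dB.

77.1 dB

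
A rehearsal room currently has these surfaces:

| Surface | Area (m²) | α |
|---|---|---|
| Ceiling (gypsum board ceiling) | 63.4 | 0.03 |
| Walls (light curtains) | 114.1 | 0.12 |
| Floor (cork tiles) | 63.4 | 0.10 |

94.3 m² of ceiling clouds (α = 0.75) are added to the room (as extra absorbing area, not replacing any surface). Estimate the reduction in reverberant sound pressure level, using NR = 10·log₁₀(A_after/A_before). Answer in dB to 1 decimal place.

6.3 dB

Summing Sᵢαᵢ: 1.902 + 13.692 + 6.340 → A_before = 21.934 sabins.
Treatment contributes 94.3·0.75 = 70.725 sabins.
A_after = 21.934 + 70.725 = 92.659 sabins.
Reduction = 10 log₁₀(A_after/A_before) = 10 log₁₀(4.2244) = 6.3 dB.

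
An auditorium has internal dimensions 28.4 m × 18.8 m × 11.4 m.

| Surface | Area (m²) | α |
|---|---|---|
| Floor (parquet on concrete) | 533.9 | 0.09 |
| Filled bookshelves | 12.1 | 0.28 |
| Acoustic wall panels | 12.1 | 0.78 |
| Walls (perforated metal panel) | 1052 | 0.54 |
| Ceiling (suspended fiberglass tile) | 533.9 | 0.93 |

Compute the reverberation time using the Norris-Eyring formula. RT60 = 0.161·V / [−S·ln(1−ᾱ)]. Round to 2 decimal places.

S = Σ Sᵢ = 2144.0 m².
Σ(Sᵢαᵢ) = 533.9·0.09 + 12.1·0.28 + 12.1·0.78 + 1052·0.54 + 533.9·0.93 = 1125.484.
ᾱ = 1125.484 / 2144.0 = 0.5249.
−S·ln(1−ᾱ) = −2144.0 × ln(1 − 0.5249) = 1595.629.
V = 28.4 × 18.8 × 11.4 = 6086.688 m³.
RT60 = 0.161 × 6086.688 / 1595.629 = 0.61 s.

0.61 seconds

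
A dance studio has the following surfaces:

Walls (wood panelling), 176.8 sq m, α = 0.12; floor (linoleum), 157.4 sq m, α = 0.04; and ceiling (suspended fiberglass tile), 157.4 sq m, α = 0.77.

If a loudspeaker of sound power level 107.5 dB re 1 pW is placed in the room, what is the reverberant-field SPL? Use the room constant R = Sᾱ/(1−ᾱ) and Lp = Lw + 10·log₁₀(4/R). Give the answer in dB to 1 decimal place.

90.2 dB

A = 148.710 sabins; S = 491.6 sq m.
ᾱ = 0.3025, so room constant R = A/(1−ᾱ) = 213.204 sq m.
Lp = Lw + 10 log₁₀(4/R) = 107.5 -17.27 = 90.2 dB.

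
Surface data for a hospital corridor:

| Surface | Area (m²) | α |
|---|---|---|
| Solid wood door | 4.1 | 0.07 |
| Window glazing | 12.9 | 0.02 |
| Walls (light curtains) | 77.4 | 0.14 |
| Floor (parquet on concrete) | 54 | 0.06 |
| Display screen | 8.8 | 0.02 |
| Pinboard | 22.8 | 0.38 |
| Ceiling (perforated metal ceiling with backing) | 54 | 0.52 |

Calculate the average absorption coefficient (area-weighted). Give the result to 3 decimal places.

Total surface area S = 234.0 m².
A = 4.1×0.07 + 12.9×0.02 + 77.4×0.14 + 54×0.06 + 8.8×0.02 + 22.8×0.38 + 54×0.52 = 51.541 sabins.
ᾱ = A/S = 0.220.

0.220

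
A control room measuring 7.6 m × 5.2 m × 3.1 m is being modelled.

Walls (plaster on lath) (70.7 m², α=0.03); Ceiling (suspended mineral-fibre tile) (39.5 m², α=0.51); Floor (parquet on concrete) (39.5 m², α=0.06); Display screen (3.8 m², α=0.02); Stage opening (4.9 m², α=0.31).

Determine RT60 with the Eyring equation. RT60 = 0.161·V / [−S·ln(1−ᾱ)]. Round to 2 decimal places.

Total surface area S = 70.7 + 39.5 + 39.5 + 3.8 + 4.9 = 158.4 m².
Σ(Sᵢαᵢ) = 70.7×0.03 + 39.5×0.51 + 39.5×0.06 + 3.8×0.02 + 4.9×0.31 = 26.231.
Mean coefficient ᾱ = A/S = 0.1656.
−S·ln(1−ᾱ) = −158.4 × ln(1 − 0.1656) = 28.677.
V = 7.6 × 5.2 × 3.1 = 122.512 m³.
RT60 = 0.161 × 122.512 / 28.677 = 0.69 s.

0.69 sec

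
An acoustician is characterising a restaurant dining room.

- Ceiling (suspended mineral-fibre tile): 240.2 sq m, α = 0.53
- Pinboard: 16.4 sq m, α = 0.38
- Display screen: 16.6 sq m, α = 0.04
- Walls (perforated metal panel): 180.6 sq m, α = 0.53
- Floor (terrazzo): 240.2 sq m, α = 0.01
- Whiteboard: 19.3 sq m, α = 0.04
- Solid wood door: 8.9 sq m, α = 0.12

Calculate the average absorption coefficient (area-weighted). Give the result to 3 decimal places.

Total surface area S = 722.2 sq m.
A = 240.2*0.53 + 16.4*0.38 + 16.6*0.04 + 180.6*0.53 + 240.2*0.01 + 19.3*0.04 + 8.9*0.12 = 234.162 sabins.
ᾱ = 234.162 / 722.2 = 0.324.

0.324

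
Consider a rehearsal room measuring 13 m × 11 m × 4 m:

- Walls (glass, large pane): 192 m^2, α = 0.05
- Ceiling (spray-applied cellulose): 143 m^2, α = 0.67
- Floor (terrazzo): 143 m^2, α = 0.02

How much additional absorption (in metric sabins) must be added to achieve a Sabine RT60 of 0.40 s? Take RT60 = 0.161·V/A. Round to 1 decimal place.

122.0 sabins

Summing Sᵢαᵢ: 9.600 + 95.810 + 2.860 → A₁ = 108.270 sabins.
Target A₂ = 0.161·572/0.40 = 230.230 sabins (V = 572 m³).
Shortfall: 230.230 − 108.270 = 122.0 sabins.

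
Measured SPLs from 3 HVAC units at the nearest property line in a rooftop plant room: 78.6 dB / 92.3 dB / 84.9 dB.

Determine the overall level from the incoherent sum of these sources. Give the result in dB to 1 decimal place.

93.2 dB

Sum in the linear (power) domain: Σ 10^(Lᵢ/10) = 10^(78.6/10) + 10^(92.3/10) + 10^(84.9/10) = 2.08e+09.
Back to dB: 10·log₁₀ Σ = 93.2 dB.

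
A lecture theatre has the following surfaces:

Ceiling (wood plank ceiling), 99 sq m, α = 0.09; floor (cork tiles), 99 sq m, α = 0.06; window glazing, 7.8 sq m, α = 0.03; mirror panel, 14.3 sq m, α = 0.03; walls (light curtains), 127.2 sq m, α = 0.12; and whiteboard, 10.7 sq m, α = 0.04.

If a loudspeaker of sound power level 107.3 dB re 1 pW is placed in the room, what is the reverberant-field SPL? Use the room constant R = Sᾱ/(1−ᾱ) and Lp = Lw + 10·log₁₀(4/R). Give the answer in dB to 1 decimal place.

A = 31.205 sabins; S = 358.0 sq m.
ᾱ = 31.205/358.0 = 0.0872; R = Sᾱ/(1−ᾱ) = 31.205/(1−0.0872) = 34.186 sq m.
Lp = Lw + 10 log₁₀(4/R) = 107.3 -9.32 = 98.0 dB.

98.0 dB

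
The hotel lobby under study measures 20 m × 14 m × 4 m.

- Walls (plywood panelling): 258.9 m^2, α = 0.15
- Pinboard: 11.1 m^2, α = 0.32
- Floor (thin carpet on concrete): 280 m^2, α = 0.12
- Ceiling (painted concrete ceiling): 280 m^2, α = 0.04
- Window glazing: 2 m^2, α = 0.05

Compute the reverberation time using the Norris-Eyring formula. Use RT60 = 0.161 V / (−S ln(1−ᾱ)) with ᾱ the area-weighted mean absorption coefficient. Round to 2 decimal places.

Total surface area S = 258.9 + 11.1 + 280 + 280 + 2 = 832.0 m^2.
Σ(Sᵢαᵢ) = 258.9×0.15 + 11.1×0.32 + 280×0.12 + 280×0.04 + 2×0.05 = 87.287.
ᾱ = 87.287 / 832.0 = 0.1049.
−S·ln(1−ᾱ) = −832.0 × ln(1 − 0.1049) = 92.202.
V = 20 × 14 × 4 = 1120 m³.
RT60 = 0.161 × 1120 / 92.202 = 1.96 s.

1.96 s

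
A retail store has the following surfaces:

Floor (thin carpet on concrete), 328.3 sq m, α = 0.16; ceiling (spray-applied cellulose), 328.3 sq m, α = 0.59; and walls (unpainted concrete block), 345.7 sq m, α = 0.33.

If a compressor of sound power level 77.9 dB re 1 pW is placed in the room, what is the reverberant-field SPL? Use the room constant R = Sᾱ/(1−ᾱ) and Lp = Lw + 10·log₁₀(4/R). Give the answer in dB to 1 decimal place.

56.4 dB

Σ(Sᵢαᵢ) = 328.3×0.16 + 328.3×0.59 + 345.7×0.33 = 360.306; total area S = 1002.3 sq m.
ᾱ = 0.3595, so room constant R = A/(1−ᾱ) = 562.539 sq m.
Lp = 77.9 + 10·log₁₀(4/562.539) = 77.9 + (-21.48) = 56.4 dB.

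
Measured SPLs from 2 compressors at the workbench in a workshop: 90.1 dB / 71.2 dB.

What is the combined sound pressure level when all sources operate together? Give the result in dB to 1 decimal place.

Σ 10^(Lᵢ/10) = 1.036e+09.
Combined level = 10 log₁₀(1.036e+09) = 90.2 dB.

90.2 dB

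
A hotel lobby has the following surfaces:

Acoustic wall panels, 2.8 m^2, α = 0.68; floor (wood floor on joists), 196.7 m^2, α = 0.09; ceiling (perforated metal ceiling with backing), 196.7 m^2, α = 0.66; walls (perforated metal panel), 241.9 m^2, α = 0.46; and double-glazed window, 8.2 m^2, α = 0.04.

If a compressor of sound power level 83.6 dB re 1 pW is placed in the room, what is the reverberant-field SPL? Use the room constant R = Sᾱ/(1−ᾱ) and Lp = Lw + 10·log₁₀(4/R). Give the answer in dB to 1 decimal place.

63.2 dB

A = 261.031 sabins; S = 646.3 m^2.
ᾱ = 0.4039, so room constant R = A/(1−ᾱ) = 437.898 m^2.
Lp = 83.6 + 10·log₁₀(4/437.898) = 83.6 + (-20.39) = 63.2 dB.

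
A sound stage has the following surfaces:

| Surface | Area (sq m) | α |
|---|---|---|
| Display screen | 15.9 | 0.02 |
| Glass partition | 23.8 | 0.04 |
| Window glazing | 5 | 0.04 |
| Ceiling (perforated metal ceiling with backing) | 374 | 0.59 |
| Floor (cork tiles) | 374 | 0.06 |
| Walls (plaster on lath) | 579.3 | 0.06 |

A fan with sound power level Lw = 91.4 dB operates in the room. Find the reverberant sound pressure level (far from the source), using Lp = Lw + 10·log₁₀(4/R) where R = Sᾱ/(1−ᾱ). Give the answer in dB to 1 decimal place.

A = 279.328 sabins; S = 1372.0 sq m.
ᾱ = 279.328/1372.0 = 0.2036; R = Sᾱ/(1−ᾱ) = 279.328/(1−0.2036) = 350.738 sq m.
Lp = Lw + 10 log₁₀(4/R) = 91.4 -19.43 = 72.0 dB.

72.0 dB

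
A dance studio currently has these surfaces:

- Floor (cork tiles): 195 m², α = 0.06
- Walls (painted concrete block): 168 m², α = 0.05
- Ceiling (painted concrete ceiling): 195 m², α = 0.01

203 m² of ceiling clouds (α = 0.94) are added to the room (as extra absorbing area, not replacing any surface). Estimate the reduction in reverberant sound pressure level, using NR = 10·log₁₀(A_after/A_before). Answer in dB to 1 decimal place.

9.8 dB

A_before = Σ Sᵢαᵢ = 195×0.06 + 168×0.05 + 195×0.01 = 22.050 sabins.
Added absorption = 203 × 0.94 = 190.820 sabins.
New total A_after = 212.870 sabins.
Reduction = 10 log₁₀(A_after/A_before) = 10 log₁₀(9.6540) = 9.8 dB.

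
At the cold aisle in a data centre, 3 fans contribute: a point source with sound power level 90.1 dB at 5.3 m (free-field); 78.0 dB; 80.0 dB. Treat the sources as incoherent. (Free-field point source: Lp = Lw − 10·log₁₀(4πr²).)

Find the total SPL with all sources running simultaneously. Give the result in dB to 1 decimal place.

Source at 5.3 m: Lp = 90.1 − 10·log₁₀(4π·5.3²) = 90.1 − 10·log₁₀(352.989) = 64.6 dB.
Σ 10^(Lᵢ/10) = 1.66e+08.
L_total = 10·log₁₀(1.66e+08) = 82.2 dB.

82.2 dB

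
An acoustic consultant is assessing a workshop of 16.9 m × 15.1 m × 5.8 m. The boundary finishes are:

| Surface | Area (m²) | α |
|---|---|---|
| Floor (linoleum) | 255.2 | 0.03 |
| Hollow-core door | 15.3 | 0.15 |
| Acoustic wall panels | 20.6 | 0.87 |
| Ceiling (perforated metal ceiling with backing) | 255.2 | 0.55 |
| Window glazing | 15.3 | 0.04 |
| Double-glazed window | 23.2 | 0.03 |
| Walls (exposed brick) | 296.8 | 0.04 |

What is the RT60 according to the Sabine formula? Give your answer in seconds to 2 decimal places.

1.31 sec

Summing Sᵢαᵢ: 7.656 + 2.295 + 17.922 + 140.360 + 0.612 + 0.696 + 11.872 → A = 181.413 sabins.
V = 16.9·15.1·5.8 = 1480.102 m³.
RT60 = 0.161 · V / A = 0.161 × 1480.102 / 181.413 = 1.31 s.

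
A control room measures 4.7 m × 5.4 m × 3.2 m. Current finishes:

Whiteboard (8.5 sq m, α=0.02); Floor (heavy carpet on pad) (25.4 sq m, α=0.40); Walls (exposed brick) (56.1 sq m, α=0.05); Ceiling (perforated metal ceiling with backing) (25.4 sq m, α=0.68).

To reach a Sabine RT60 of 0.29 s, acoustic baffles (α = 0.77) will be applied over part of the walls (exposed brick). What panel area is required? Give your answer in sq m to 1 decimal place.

Equivalent absorption area: A₁ = 8.5·0.02 + 25.4·0.40 + 56.1·0.05 + 25.4·0.68 = 30.407 sq m.
V = 81.216 m³. Target absorption A₂ = 0.161 × 81.216 / 0.29 = 45.089 sabins.
ΔA needed = 45.089 − 30.407 = 14.682 sabins.
Each sq m of panel replacing the walls (exposed brick) adds (0.77 − 0.05) = 0.72 sabins.
Area = ΔA/Δα = 14.682/0.72 = 20.4 sq m.

20.4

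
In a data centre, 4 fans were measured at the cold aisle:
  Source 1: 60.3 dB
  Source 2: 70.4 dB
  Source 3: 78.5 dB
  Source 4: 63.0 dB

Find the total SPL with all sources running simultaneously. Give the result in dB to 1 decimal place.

79.3 dB

Converting to relative power and adding: 10^(60.3/10) + 10^(70.4/10) + 10^(78.5/10) + 10^(63.0/10) = 8.483e+07.
Combined level = 10 log₁₀(8.483e+07) = 79.3 dB.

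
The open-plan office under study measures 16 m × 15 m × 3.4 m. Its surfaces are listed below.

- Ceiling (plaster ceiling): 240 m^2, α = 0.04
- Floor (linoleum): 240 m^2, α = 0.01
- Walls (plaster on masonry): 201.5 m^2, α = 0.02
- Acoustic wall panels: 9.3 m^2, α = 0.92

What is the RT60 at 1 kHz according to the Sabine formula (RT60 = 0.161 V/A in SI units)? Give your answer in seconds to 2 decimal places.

A = Σ Sᵢαᵢ = 240*0.04 + 240*0.01 + 201.5*0.02 + 9.3*0.92 = 24.586 sabins.
Room volume: 816 m³.
Sabine: RT60 = 0.161 × 816 / 24.586 = 5.34 s.

5.34 seconds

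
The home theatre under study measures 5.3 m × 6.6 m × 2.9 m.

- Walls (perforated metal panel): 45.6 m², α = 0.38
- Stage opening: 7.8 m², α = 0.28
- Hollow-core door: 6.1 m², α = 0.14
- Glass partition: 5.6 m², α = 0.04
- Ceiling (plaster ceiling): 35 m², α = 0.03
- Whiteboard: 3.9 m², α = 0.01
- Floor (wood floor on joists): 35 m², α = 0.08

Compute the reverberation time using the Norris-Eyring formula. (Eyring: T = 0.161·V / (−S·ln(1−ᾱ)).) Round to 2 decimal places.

Total surface area S = 45.6 + 7.8 + 6.1 + 5.6 + 35 + 3.9 + 35 = 139.0 m².
Absorption A = 45.6×0.38 + 7.8×0.28 + 6.1×0.14 + 5.6×0.04 + 35×0.03 + 3.9×0.01 + 35×0.08 = 24.479 sabins.
Mean coefficient ᾱ = A/S = 0.1761.
Eyring denominator: −S ln(1−ᾱ) = 26.925.
V = 5.3 × 6.6 × 2.9 = 101.442 m³.
T = 0.161·V/[−S·ln(1−ᾱ)] = 0.161·101.442/26.925 = 0.61 s.

0.61 sec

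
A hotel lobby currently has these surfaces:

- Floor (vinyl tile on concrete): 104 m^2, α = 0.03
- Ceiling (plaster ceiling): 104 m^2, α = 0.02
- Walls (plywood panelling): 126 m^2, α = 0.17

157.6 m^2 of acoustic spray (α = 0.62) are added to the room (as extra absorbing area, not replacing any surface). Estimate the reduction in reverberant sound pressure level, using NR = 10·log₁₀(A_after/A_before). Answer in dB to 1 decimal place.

6.7 dB

A_before = Σ Sᵢαᵢ = 104×0.03 + 104×0.02 + 126×0.17 = 26.620 sabins.
Added absorption = 157.6 × 0.62 = 97.712 sabins.
A_after = 26.620 + 97.712 = 124.332 sabins.
NR = 10·log₁₀(124.332/26.620) = 6.7 dB.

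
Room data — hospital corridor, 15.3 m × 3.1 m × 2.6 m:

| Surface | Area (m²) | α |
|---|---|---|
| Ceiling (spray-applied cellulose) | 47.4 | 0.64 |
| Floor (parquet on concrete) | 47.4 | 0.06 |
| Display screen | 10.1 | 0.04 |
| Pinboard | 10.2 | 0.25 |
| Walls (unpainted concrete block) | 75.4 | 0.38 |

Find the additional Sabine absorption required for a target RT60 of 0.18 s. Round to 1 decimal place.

45.5 sabins

A₁ = Σ Sᵢαᵢ = 47.4*0.64 + 47.4*0.06 + 10.1*0.04 + 10.2*0.25 + 75.4*0.38 = 64.786 sabins.
For T = 0.18 s, need A₂ = 0.161·V/T = 0.161·123.318/0.18 = 110.301 sabins.
Shortfall: 110.301 − 64.786 = 45.5 sabins.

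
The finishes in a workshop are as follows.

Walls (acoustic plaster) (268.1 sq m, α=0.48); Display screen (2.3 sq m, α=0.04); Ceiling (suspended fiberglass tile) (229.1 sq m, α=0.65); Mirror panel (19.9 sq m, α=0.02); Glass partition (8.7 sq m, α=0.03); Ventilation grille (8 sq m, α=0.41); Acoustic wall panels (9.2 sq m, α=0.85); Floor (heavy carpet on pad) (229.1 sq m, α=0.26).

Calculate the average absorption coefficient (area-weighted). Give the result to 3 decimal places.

0.451

S = Σ Sᵢ = 268.1 + 2.3 + 229.1 + 19.9 + 8.7 + 8 + 9.2 + 229.1 = 774.4 sq m.
A = 268.1*0.48 + 2.3*0.04 + 229.1*0.65 + 19.9*0.02 + 8.7*0.03 + 8*0.41 + 9.2*0.85 + 229.1*0.26 = 349.020 sabins.
ᾱ = 349.020 / 774.4 = 0.451.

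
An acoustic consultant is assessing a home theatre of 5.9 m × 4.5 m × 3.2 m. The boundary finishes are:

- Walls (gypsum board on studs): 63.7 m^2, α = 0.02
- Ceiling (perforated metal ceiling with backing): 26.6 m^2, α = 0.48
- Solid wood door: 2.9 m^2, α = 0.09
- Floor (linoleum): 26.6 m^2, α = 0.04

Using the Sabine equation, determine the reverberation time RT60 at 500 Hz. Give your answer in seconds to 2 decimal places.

Summing Sᵢαᵢ: 1.274 + 12.768 + 0.261 + 1.064 → A = 15.367 sabins.
V = 5.9·4.5·3.2 = 84.96 m³.
Sabine: RT60 = 0.161 × 84.96 / 15.367 = 0.89 s.

0.89 sec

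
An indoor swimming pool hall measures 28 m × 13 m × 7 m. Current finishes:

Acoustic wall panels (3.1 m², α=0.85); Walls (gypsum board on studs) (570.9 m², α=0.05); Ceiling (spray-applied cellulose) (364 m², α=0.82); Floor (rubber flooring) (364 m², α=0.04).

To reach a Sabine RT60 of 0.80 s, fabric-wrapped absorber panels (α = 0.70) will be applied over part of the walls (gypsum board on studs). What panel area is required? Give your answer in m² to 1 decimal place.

259.3

Summing Sᵢαᵢ: 2.635 + 28.545 + 298.480 + 14.560 → A₁ = 344.220 sabins.
Required A₂ = 0.161·2548/0.80 = 512.785 sabins.
Absorption to add: 512.785 − 344.220 = 168.565 sabins.
Net gain per m²: Δα = 0.70 − 0.05 = 0.65.
Panel area = 168.565 / 0.65 = 259.3 m².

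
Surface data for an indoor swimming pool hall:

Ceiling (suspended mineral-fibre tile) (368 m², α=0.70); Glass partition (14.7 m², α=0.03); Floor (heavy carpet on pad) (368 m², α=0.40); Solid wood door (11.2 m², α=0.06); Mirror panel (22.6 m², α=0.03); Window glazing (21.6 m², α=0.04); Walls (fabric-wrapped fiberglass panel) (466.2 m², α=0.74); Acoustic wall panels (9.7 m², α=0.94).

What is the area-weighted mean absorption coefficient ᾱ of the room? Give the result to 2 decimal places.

S = Σ Sᵢ = 368 + 14.7 + 368 + 11.2 + 22.6 + 21.6 + 466.2 + 9.7 = 1282.0 m².
A = 368·0.70 + 14.7·0.03 + 368·0.40 + 11.2·0.06 + 22.6·0.03 + 21.6·0.04 + 466.2·0.74 + 9.7·0.94 = 761.561 sabins.
ᾱ = 761.561 / 1282.0 = 0.59.

0.59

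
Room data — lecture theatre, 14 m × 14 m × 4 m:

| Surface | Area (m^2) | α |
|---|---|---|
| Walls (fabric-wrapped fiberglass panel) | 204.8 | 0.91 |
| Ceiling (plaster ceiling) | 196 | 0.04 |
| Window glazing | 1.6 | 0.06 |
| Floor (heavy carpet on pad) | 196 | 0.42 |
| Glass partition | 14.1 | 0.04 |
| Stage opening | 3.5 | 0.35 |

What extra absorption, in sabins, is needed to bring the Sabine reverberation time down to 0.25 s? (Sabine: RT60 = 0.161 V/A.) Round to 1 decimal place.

226.5 sabins

Summing Sᵢαᵢ: 186.368 + 7.840 + 0.096 + 82.320 + 0.564 + 1.225 → A₁ = 278.413 sabins.
V = 784 m³. Required absorption A₂ = 0.161 × 784 / 0.25 = 504.896 sabins.
Additional absorption ΔA = 504.896 − 278.413 = 226.5 sabins.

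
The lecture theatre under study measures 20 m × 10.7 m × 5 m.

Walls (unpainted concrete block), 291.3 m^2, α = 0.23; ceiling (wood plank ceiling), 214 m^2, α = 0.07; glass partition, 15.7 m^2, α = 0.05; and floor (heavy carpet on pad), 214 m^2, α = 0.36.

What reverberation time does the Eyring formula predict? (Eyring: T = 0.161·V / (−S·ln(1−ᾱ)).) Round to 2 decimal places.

S = Σ Sᵢ = 735.0 m^2.
Σ(Sᵢαᵢ) = 291.3×0.23 + 214×0.07 + 15.7×0.05 + 214×0.36 = 159.804.
ᾱ = 159.804 / 735.0 = 0.2174.
Eyring denominator: −S ln(1−ᾱ) = 180.173.
V = 20 × 10.7 × 5 = 1070 m³.
T = 0.161·V/[−S·ln(1−ᾱ)] = 0.161·1070/180.173 = 0.96 s.

0.96 s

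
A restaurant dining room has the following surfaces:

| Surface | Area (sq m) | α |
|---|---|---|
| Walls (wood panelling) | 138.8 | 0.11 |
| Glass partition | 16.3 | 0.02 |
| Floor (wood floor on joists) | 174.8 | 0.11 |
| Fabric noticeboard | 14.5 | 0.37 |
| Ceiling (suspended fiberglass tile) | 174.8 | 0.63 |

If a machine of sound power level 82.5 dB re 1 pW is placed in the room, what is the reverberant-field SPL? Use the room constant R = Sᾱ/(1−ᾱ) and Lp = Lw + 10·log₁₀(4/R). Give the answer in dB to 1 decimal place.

Σ(Sᵢαᵢ) = 138.8·0.11 + 16.3·0.02 + 174.8·0.11 + 14.5·0.37 + 174.8·0.63 = 150.311; total area S = 519.2 sq m.
ᾱ = 150.311/519.2 = 0.2895; R = Sᾱ/(1−ᾱ) = 150.311/(1−0.2895) = 211.557 sq m.
Lp = 82.5 + 10·log₁₀(4/211.557) = 82.5 + (-17.23) = 65.3 dB.

65.3 dB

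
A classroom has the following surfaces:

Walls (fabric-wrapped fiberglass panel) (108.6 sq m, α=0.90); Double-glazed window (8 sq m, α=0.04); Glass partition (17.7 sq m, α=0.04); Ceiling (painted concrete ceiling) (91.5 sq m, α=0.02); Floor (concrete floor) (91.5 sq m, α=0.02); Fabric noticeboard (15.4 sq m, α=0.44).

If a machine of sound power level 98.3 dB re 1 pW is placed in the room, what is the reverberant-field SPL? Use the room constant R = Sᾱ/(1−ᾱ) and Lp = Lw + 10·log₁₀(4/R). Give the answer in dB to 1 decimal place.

Σ(Sᵢαᵢ) = 108.6×0.90 + 8×0.04 + 17.7×0.04 + 91.5×0.02 + 91.5×0.02 + 15.4×0.44 = 109.204; total area S = 332.7 sq m.
ᾱ = 109.204/332.7 = 0.3282; R = Sᾱ/(1−ᾱ) = 109.204/(1−0.3282) = 162.554 sq m.
Lp = 98.3 + 10·log₁₀(4/162.554) = 98.3 + (-16.09) = 82.2 dB.

82.2 dB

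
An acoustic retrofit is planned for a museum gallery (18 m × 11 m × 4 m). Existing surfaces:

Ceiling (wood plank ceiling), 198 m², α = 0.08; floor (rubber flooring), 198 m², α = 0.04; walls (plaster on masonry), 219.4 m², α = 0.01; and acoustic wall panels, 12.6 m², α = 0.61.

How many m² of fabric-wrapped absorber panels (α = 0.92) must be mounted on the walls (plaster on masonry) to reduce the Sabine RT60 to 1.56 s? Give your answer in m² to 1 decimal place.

A₁ = Σ Sᵢαᵢ = 198·0.08 + 198·0.04 + 219.4·0.01 + 12.6·0.61 = 33.640 sabins.
V = 792 m³. Target absorption A₂ = 0.161 × 792 / 1.56 = 81.738 sabins.
ΔA needed = 81.738 − 33.640 = 48.098 sabins.
Net gain per m²: Δα = 0.92 − 0.01 = 0.91.
Area = ΔA/Δα = 48.098/0.91 = 52.9 m².

52.9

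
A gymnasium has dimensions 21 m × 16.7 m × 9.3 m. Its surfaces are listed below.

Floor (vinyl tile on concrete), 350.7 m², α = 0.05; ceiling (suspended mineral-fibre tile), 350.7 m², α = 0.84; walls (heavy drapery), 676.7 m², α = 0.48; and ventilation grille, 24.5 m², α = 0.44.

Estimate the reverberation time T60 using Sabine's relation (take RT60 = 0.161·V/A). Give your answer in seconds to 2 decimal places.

Total absorption A = 350.7×0.05 + 350.7×0.84 + 676.7×0.48 + 24.5×0.44
  = 17.535 + 294.588 + 324.816 + 10.780 = 647.719 m² sabins.
Volume V = 21 × 16.7 × 9.3 = 3261.51 m³.
T = 0.161 V/A = 0.161·3261.51/647.719 = 0.81 s.

0.81 s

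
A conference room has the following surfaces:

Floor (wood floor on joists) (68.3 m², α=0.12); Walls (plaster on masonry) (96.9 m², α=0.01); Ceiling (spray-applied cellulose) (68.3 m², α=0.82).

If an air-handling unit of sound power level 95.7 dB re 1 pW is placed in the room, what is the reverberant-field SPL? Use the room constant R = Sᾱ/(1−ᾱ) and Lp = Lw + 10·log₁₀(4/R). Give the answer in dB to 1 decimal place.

82.2 dB

A = 65.171 sabins; S = 233.5 m².
ᾱ = 0.2791, so room constant R = A/(1−ᾱ) = 90.402 m².
Lp = 95.7 + 10·log₁₀(4/90.402) = 95.7 + (-13.54) = 82.2 dB.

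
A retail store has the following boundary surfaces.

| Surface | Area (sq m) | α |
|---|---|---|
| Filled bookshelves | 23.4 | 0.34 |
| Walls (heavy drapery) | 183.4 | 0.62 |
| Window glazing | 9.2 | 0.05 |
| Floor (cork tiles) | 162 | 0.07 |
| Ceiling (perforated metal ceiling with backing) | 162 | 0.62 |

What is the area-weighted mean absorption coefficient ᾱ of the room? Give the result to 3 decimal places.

S = Σ Sᵢ = 23.4 + 183.4 + 9.2 + 162 + 162 = 540.0 sq m.
Σ(Sᵢαᵢ) = 23.4×0.34 + 183.4×0.62 + 9.2×0.05 + 162×0.07 + 162×0.62 = 233.904.
ᾱ = 233.904 / 540.0 = 0.433.

0.433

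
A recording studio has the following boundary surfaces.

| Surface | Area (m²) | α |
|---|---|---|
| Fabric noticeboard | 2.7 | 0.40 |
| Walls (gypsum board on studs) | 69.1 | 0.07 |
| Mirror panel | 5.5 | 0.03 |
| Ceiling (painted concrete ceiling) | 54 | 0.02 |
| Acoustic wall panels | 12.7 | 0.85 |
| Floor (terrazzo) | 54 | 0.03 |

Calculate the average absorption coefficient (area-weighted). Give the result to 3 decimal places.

0.099

S = Σ Sᵢ = 2.7 + 69.1 + 5.5 + 54 + 12.7 + 54 = 198.0 m².
Σ(Sᵢαᵢ) = 2.7*0.40 + 69.1*0.07 + 5.5*0.03 + 54*0.02 + 12.7*0.85 + 54*0.03 = 19.577.
ᾱ = 19.577 / 198.0 = 0.099.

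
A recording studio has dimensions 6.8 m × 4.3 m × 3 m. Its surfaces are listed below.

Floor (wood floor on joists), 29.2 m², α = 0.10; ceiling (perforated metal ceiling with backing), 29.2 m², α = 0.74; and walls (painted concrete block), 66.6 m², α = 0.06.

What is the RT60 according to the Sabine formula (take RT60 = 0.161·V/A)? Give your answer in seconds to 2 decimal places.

Summing Sᵢαᵢ: 2.920 + 21.608 + 3.996 → A = 28.524 sabins.
Room volume: 87.72 m³.
T = 0.161 V/A = 0.161·87.72/28.524 = 0.50 s.

0.50 sec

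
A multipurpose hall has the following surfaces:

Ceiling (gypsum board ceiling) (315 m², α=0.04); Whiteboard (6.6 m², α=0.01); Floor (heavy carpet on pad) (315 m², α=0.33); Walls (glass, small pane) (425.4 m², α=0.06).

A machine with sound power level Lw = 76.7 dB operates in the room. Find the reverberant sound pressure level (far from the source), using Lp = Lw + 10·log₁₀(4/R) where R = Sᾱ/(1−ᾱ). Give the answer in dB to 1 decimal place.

60.6 dB

Σ(Sᵢαᵢ) = 315×0.04 + 6.6×0.01 + 315×0.33 + 425.4×0.06 = 142.140; total area S = 1062.0 m².
ᾱ = 142.140/1062.0 = 0.1338; R = Sᾱ/(1−ᾱ) = 142.140/(1−0.1338) = 164.096 m².
Lp = 76.7 + 10·log₁₀(4/164.096) = 76.7 + (-16.13) = 60.6 dB.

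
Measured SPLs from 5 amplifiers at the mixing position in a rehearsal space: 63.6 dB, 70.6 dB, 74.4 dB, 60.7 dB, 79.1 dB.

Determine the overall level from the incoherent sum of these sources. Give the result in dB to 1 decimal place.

80.9 dB

Converting to relative power and adding: 10^(63.6/10) + 10^(70.6/10) + 10^(74.4/10) + 10^(60.7/10) + 10^(79.1/10) = 1.238e+08.
Back to dB: 10·log₁₀ Σ = 80.9 dB.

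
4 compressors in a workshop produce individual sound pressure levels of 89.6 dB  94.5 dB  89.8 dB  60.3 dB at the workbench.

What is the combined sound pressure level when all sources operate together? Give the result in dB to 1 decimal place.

Σ 10^(Lᵢ/10) = 4.686e+09.
Back to dB: 10·log₁₀ Σ = 96.7 dB.

96.7 dB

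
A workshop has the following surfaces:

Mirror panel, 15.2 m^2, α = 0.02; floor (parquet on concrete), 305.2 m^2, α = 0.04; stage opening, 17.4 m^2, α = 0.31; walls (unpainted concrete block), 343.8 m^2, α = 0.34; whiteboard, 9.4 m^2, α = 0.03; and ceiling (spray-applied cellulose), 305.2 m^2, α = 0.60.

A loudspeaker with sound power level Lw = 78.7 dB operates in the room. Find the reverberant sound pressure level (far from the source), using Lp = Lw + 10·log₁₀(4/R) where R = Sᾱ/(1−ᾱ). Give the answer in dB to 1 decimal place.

A = 318.200 sabins; S = 996.2 m^2.
ᾱ = 318.200/996.2 = 0.3194; R = Sᾱ/(1−ᾱ) = 318.200/(1−0.3194) = 467.529 m^2.
Lp = 78.7 + 10·log₁₀(4/467.529) = 78.7 + (-20.68) = 58.0 dB.

58.0 dB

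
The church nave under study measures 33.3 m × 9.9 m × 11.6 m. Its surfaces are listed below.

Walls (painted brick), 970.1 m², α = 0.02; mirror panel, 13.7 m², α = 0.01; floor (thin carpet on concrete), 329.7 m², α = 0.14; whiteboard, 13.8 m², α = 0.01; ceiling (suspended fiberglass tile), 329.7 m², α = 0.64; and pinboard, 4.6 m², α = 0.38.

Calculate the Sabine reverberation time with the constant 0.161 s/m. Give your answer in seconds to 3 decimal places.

Total absorption A = 970.1·0.02 + 13.7·0.01 + 329.7·0.14 + 13.8·0.01 + 329.7·0.64 + 4.6·0.38
  = 19.402 + 0.137 + 46.158 + 0.138 + 211.008 + 1.748 = 278.591 m² sabins.
V = 33.3·9.9·11.6 = 3824.172 m³.
RT60 = 0.161 · V / A = 0.161 × 3824.172 / 278.591 = 2.210 s.

2.210 s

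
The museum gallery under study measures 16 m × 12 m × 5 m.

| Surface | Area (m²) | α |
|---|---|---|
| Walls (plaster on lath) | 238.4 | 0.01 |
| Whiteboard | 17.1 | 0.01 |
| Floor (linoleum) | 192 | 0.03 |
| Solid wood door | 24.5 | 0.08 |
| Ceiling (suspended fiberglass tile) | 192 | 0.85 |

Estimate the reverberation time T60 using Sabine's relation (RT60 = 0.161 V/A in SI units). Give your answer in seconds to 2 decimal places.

Total absorption A = 238.4·0.01 + 17.1·0.01 + 192·0.03 + 24.5·0.08 + 192·0.85
  = 2.384 + 0.171 + 5.760 + 1.960 + 163.200 = 173.475 m² sabins.
V = 16·12·5 = 960 m³.
Sabine: RT60 = 0.161 × 960 / 173.475 = 0.89 s.

0.89 seconds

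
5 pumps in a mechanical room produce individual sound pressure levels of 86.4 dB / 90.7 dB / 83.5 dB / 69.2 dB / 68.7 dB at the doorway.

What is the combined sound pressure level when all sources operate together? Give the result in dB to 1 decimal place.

Converting to relative power and adding: 10^(86.4/10) + 10^(90.7/10) + 10^(83.5/10) + 10^(69.2/10) + 10^(68.7/10) = 1.851e+09.
L_total = 10·log₁₀(1.851e+09) = 92.7 dB.

92.7 dB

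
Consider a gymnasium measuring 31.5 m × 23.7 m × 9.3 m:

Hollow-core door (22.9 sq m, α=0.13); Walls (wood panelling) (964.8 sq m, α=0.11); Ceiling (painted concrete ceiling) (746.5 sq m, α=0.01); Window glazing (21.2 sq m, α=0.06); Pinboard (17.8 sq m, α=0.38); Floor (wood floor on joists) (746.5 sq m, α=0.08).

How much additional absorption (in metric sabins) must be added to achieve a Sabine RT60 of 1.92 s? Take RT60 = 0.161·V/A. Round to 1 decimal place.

397.9 sabins

Equivalent absorption area: A₁ = 22.9*0.13 + 964.8*0.11 + 746.5*0.01 + 21.2*0.06 + 17.8*0.38 + 746.5*0.08 = 184.326 sq m.
Target A₂ = 0.161·6942.915/1.92 = 582.192 sabins (V = 6942.915 m³).
Additional absorption ΔA = 582.192 − 184.326 = 397.9 sabins.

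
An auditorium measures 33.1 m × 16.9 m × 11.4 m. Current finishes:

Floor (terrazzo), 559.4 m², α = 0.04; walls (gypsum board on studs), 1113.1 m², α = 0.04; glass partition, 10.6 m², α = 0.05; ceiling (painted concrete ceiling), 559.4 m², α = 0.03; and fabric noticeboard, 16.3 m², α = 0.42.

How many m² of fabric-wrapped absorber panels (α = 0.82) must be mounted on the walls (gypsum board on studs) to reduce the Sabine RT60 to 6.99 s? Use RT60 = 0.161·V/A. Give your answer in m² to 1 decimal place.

71.6

Equivalent absorption area: A₁ = 559.4×0.04 + 1113.1×0.04 + 10.6×0.05 + 559.4×0.03 + 16.3×0.42 = 91.058 m².
Required A₂ = 0.161·6377.046/6.99 = 146.882 sabins.
Absorption to add: 146.882 − 91.058 = 55.824 sabins.
Net gain per m²: Δα = 0.82 − 0.04 = 0.78.
Panel area = 55.824 / 0.78 = 71.6 m².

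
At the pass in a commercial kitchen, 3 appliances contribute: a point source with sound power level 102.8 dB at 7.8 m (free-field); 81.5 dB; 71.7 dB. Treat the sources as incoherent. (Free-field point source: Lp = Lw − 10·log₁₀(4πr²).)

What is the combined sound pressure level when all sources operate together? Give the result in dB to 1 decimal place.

82.6 dB

Source at 7.8 m: Lp = 102.8 − 10·log₁₀(4π·7.8²) = 102.8 − 10·log₁₀(764.538) = 74.0 dB.
Σ 10^(Lᵢ/10) = 1.812e+08.
L_total = 10·log₁₀(1.812e+08) = 82.6 dB.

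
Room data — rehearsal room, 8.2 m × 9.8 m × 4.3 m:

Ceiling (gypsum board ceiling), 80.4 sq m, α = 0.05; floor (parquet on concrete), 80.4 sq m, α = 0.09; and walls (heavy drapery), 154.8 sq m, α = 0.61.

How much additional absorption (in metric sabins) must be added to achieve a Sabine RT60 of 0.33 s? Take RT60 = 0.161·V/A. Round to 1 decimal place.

A₁ = Σ Sᵢαᵢ = 80.4·0.05 + 80.4·0.09 + 154.8·0.61 = 105.684 sabins.
Target A₂ = 0.161·345.548/0.33 = 168.586 sabins (V = 345.548 m³).
Additional absorption ΔA = 168.586 − 105.684 = 62.9 sabins.

62.9 sabins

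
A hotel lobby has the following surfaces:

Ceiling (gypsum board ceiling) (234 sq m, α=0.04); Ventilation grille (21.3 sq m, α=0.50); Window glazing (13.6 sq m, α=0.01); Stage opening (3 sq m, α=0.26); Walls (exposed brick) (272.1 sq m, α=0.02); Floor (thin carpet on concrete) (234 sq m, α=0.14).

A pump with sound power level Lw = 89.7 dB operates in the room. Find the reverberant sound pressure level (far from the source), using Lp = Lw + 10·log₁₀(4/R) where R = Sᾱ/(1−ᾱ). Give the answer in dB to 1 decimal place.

77.7 dB

A = 59.128 sabins; S = 778.0 sq m.
ᾱ = 59.128/778.0 = 0.0760; R = Sᾱ/(1−ᾱ) = 59.128/(1−0.0760) = 63.991 sq m.
Lp = 89.7 + 10·log₁₀(4/63.991) = 89.7 + (-12.04) = 77.7 dB.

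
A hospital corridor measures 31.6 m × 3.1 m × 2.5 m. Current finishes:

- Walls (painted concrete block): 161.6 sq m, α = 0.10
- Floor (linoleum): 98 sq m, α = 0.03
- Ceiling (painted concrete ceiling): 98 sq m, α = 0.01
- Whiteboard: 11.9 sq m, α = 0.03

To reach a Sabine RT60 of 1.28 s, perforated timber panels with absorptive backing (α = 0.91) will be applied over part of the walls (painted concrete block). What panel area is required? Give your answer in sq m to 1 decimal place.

Equivalent absorption area: A₁ = 161.6*0.10 + 98*0.03 + 98*0.01 + 11.9*0.03 = 20.437 sq m.
Required A₂ = 0.161·244.9/1.28 = 30.804 sabins.
ΔA needed = 30.804 − 20.437 = 10.367 sabins.
Net gain per sq m: Δα = 0.91 − 0.10 = 0.81.
Panel area = 10.367 / 0.81 = 12.8 sq m.

12.8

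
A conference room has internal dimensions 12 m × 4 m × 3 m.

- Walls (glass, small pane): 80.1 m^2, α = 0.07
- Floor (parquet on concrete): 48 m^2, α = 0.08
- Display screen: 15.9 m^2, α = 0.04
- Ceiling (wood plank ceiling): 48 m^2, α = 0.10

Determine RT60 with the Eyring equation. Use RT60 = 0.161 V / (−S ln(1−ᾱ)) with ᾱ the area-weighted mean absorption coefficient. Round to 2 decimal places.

1.50 sec

S = Σ Sᵢ = 192.0 m^2.
Absorption A = 80.1·0.07 + 48·0.08 + 15.9·0.04 + 48·0.10 = 14.883 sabins.
ᾱ = 14.883 / 192.0 = 0.0775.
−S·ln(1−ᾱ) = −192.0 × ln(1 − 0.0775) = 15.488.
V = 12 × 4 × 3 = 144 m³.
RT60 = 0.161 × 144 / 15.488 = 1.50 s.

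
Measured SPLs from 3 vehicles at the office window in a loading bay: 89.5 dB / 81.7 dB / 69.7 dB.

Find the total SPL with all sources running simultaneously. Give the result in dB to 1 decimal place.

Σ 10^(Lᵢ/10) = 1.048e+09.
L_total = 10·log₁₀(1.048e+09) = 90.2 dB.

90.2 dB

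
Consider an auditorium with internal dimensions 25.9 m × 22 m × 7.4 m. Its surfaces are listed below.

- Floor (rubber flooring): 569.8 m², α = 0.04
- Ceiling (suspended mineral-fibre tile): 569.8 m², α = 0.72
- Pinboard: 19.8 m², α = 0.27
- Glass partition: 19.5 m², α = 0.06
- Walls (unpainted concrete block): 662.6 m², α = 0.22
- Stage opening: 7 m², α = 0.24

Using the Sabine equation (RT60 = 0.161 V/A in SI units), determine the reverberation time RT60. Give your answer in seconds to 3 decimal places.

1.156 sec

A = Σ Sᵢαᵢ = 569.8·0.04 + 569.8·0.72 + 19.8·0.27 + 19.5·0.06 + 662.6·0.22 + 7·0.24 = 587.016 sabins.
V = 25.9·22·7.4 = 4216.52 m³.
RT60 = 0.161 · V / A = 0.161 × 4216.52 / 587.016 = 1.156 s.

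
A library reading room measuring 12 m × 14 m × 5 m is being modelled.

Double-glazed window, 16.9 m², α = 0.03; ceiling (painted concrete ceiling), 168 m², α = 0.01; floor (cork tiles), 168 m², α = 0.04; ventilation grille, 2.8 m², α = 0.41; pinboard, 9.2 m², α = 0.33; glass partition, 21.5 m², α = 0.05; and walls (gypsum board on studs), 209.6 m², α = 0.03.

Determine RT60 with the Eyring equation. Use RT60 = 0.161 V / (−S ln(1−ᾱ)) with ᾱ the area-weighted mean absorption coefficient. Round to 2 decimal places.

Total surface area S = 16.9 + 168 + 168 + 2.8 + 9.2 + 21.5 + 209.6 = 596.0 m².
Σ(Sᵢαᵢ) = 16.9·0.03 + 168·0.01 + 168·0.04 + 2.8·0.41 + 9.2·0.33 + 21.5·0.05 + 209.6·0.03 = 20.454.
ᾱ = 20.454 / 596.0 = 0.0343.
Eyring denominator: −S ln(1−ᾱ) = 20.802.
V = 12 × 14 × 5 = 840 m³.
RT60 = 0.161 × 840 / 20.802 = 6.50 s.

6.50 s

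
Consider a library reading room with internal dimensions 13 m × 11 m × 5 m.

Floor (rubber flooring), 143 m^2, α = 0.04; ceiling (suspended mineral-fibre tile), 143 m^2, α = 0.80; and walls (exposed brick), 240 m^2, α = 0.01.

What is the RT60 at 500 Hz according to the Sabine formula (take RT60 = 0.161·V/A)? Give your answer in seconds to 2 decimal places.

A = Σ Sᵢαᵢ = 143×0.04 + 143×0.80 + 240×0.01 = 122.520 sabins.
V = 13·11·5 = 715 m³.
T = 0.161 V/A = 0.161·715/122.520 = 0.94 s.

0.94 sec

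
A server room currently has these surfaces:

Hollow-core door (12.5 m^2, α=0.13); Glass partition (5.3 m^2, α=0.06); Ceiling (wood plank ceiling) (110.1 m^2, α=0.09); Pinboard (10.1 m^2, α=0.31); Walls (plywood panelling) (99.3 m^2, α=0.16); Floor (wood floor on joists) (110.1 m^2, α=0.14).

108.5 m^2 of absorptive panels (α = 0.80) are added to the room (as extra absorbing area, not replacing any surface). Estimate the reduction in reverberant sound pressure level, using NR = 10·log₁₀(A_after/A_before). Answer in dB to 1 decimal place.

4.6 dB

Total absorption A_before = 12.5×0.13 + 5.3×0.06 + 110.1×0.09 + 10.1×0.31 + 99.3×0.16 + 110.1×0.14
  = 1.625 + 0.318 + 9.909 + 3.131 + 15.888 + 15.414 = 46.285 m^2 sabins.
Added absorption = 108.5 × 0.80 = 86.800 sabins.
A_after = 46.285 + 86.800 = 133.085 sabins.
NR = 10·log₁₀(133.085/46.285) = 4.6 dB.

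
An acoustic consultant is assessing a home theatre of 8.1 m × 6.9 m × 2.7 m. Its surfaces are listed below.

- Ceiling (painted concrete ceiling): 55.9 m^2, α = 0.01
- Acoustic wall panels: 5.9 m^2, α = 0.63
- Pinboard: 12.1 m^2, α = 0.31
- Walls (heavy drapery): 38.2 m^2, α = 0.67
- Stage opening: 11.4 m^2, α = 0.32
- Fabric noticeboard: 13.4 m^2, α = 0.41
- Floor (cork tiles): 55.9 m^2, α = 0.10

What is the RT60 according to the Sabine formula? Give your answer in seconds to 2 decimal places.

0.50 s

Equivalent absorption area: A = 55.9*0.01 + 5.9*0.63 + 12.1*0.31 + 38.2*0.67 + 11.4*0.32 + 13.4*0.41 + 55.9*0.10 = 48.353 m^2.
Volume V = 8.1 × 6.9 × 2.7 = 150.903 m³.
RT60 = 0.161 · V / A = 0.161 × 150.903 / 48.353 = 0.50 s.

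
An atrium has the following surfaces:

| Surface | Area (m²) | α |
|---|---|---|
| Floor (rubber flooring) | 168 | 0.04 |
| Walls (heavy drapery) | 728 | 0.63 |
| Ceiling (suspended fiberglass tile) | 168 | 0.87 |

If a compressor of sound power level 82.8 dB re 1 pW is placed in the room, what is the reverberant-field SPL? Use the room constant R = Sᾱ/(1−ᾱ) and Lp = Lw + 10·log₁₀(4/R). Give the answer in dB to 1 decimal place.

57.2 dB

Σ(Sᵢαᵢ) = 168·0.04 + 728·0.63 + 168·0.87 = 611.520; total area S = 1064.0 m².
ᾱ = 0.5747, so room constant R = A/(1−ᾱ) = 1437.856 m².
Lp = 82.8 + 10·log₁₀(4/1437.856) = 82.8 + (-25.56) = 57.2 dB.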